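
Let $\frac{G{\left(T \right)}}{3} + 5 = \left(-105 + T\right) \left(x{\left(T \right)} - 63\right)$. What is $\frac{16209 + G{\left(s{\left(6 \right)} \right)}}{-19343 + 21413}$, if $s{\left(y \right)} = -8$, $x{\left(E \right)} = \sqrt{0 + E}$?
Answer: $\frac{12517}{690} - \frac{113 i \sqrt{2}}{345} \approx 18.141 - 0.46321 i$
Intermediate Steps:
$x{\left(E \right)} = \sqrt{E}$
$G{\left(T \right)} = -15 + 3 \left(-105 + T\right) \left(-63 + \sqrt{T}\right)$ ($G{\left(T \right)} = -15 + 3 \left(-105 + T\right) \left(\sqrt{T} - 63\right) = -15 + 3 \left(-105 + T\right) \left(-63 + \sqrt{T}\right)$)
$\frac{16209 + G{\left(s{\left(6 \right)} \right)}}{-19343 + 21413} = \frac{16209 + \left(19830 - 315 \sqrt{-8} - -1512 + 3 \left(-8\right)^{\frac{3}{2}}\right)}{-19343 + 21413} = \frac{16209 + \left(19830 - 315 \cdot 2 i \sqrt{2} + 1512 + 3 \left(- 16 i \sqrt{2}\right)\right)}{2070} = \left(16209 + \left(19830 - 630 i \sqrt{2} + 1512 - 48 i \sqrt{2}\right)\right) \frac{1}{2070} = \left(16209 + \left(21342 - 678 i \sqrt{2}\right)\right) \frac{1}{2070} = \left(37551 - 678 i \sqrt{2}\right) \frac{1}{2070} = \frac{12517}{690} - \frac{113 i \sqrt{2}}{345}$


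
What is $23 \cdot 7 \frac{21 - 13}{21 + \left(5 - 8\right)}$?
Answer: $\frac{644}{9} \approx 71.556$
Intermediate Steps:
$23 \cdot 7 \frac{21 - 13}{21 + \left(5 - 8\right)} = 161 \frac{8}{21 - 3} = 161 \cdot \frac{8}{18} = 161 \cdot 8 \cdot \frac{1}{18} = 161 \cdot \frac{4}{9} = \frac{644}{9}$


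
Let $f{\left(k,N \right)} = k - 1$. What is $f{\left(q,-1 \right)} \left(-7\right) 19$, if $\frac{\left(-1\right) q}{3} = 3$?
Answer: $1330$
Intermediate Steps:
$q = -9$ ($q = \left(-3\right) 3 = -9$)
$f{\left(k,N \right)} = -1 + k$
$f{\left(q,-1 \right)} \left(-7\right) 19 = \left(-1 - 9\right) \left(-7\right) 19 = \left(-10\right) \left(-7\right) 19 = 70 \cdot 19 = 1330$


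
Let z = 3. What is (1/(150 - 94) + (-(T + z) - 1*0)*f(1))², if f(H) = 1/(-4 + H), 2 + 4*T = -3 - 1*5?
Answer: 961/28224 ≈ 0.034049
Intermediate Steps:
T = -5/2 (T = -½ + (-3 - 1*5)/4 = -½ + (-3 - 5)/4 = -½ + (¼)*(-8) = -½ - 2 = -5/2 ≈ -2.5000)
(1/(150 - 94) + (-(T + z) - 1*0)*f(1))² = (1/(150 - 94) + (-(-5/2 + 3) - 1*0)/(-4 + 1))² = (1/56 + (-1*½ + 0)/(-3))² = (1/56 + (-½ + 0)*(-⅓))² = (1/56 - ½*(-⅓))² = (1/56 + ⅙)² = (31/168)² = 961/28224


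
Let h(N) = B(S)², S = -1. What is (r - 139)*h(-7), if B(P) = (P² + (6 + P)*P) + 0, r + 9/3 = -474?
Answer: -9856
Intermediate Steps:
r = -477 (r = -3 - 474 = -477)
B(P) = P² + P*(6 + P) (B(P) = (P² + P*(6 + P)) + 0 = P² + P*(6 + P))
h(N) = 16 (h(N) = (2*(-1)*(3 - 1))² = (2*(-1)*2)² = (-4)² = 16)
(r - 139)*h(-7) = (-477 - 139)*16 = -616*16 = -9856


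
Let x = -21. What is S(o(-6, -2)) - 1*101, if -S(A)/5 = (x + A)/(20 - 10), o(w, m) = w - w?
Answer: -181/2 ≈ -90.500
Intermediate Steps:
o(w, m) = 0
S(A) = 21/2 - A/2 (S(A) = -5*(-21 + A)/(20 - 10) = -5*(-21 + A)/10 = -5*(-21/10 + A/10) = 21/2 - A/2)
S(o(-6, -2)) - 1*101 = (21/2 - 1/2*0) - 1*101 = (21/2 + 0) - 101 = 21/2 - 101 = -181/2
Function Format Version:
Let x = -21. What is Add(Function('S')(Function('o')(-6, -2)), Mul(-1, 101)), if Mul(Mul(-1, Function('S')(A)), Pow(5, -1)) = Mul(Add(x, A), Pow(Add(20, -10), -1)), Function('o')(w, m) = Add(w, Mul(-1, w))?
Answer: Rational(-181, 2) ≈ -90.500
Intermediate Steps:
Function('o')(w, m) = 0
Function('S')(A) = Add(Rational(21, 2), Mul(Rational(-1, 2), A)) (Function('S')(A) = Mul(-5, Mul(Add(-21, A), Pow(Add(20, -10), -1))) = Mul(-5, Mul(Add(-21, A), Pow(10, -1))) = Mul(-5, Mul(Add(-21, A), Rational(1, 10))) = Mul(-5, Add(Rational(-21, 10), Mul(Rational(1, 10), A))) = Add(Rational(21, 2), Mul(Rational(-1, 2), A)))
Add(Function('S')(Function('o')(-6, -2)), Mul(-1, 101)) = Add(Add(Rational(21, 2), Mul(Rational(-1, 2), 0)), Mul(-1, 101)) = Add(Add(Rational(21, 2), 0), -101) = Add(Rational(21, 2), -101) = Rational(-181, 2)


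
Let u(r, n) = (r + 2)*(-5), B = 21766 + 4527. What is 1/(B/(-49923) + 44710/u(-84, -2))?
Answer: 2046843/222127720 ≈ 0.0092147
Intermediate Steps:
B = 26293
u(r, n) = -10 - 5*r (u(r, n) = (2 + r)*(-5) = -10 - 5*r)
1/(B/(-49923) + 44710/u(-84, -2)) = 1/(26293/(-49923) + 44710/(-10 - 5*(-84))) = 1/(26293*(-1/49923) + 44710/(-10 + 420)) = 1/(-26293/49923 + 44710/410) = 1/(-26293/49923 + 44710*(1/410)) = 1/(-26293/49923 + 4471/41) = 1/(222127720/2046843) = 2046843/222127720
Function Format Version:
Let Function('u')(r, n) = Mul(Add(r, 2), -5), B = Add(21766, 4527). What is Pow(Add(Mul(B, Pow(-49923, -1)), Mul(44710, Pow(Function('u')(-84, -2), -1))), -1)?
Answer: Rational(2046843, 222127720) ≈ 0.0092147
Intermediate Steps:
B = 26293
Function('u')(r, n) = Add(-10, Mul(-5, r)) (Function('u')(r, n) = Mul(Add(2, r), -5) = Add(-10, Mul(-5, r)))
Pow(Add(Mul(B, Pow(-49923, -1)), Mul(44710, Pow(Function('u')(-84, -2), -1))), -1) = Pow(Add(Mul(26293, Pow(-49923, -1)), Mul(44710, Pow(Add(-10, Mul(-5, -84)), -1))), -1) = Pow(Add(Mul(26293, Rational(-1, 49923)), Mul(44710, Pow(Add(-10, 420), -1))), -1) = Pow(Add(Rational(-26293, 49923), Mul(44710, Pow(410, -1))), -1) = Pow(Add(Rational(-26293, 49923), Mul(44710, Rational(1, 410))), -1) = Pow(Add(Rational(-26293, 49923), Rational(4471, 41)), -1) = Pow(Rational(222127720, 2046843), -1) = Rational(2046843, 222127720)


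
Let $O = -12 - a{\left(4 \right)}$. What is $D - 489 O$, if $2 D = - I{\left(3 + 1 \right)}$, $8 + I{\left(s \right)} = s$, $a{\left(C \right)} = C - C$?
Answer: $5870$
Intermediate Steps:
$a{\left(C \right)} = 0$
$I{\left(s \right)} = -8 + s$
$O = -12$ ($O = -12 - 0 = -12 + 0 = -12$)
$D = 2$ ($D = \frac{\left(-1\right) \left(-8 + \left(3 + 1\right)\right)}{2} = \frac{\left(-1\right) \left(-8 + 4\right)}{2} = \frac{\left(-1\right) \left(-4\right)}{2} = \frac{1}{2} \cdot 4 = 2$)
$D - 489 O = 2 - -5868 = 2 + 5868 = 5870$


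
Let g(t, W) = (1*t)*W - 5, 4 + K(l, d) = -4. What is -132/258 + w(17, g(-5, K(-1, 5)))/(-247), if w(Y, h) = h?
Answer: -6939/10621 ≈ -0.65333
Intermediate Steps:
K(l, d) = -8 (K(l, d) = -4 - 4 = -8)
g(t, W) = -5 + W*t (g(t, W) = t*W - 5 = W*t - 5 = -5 + W*t)
-132/258 + w(17, g(-5, K(-1, 5)))/(-247) = -132/258 + (-5 - 8*(-5))/(-247) = -132*1/258 + (-5 + 40)*(-1/247) = -22/43 + 35*(-1/247) = -22/43 - 35/247 = -6939/10621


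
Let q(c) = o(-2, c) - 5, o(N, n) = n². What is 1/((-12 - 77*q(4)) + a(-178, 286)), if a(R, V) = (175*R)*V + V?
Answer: -1/8909473 ≈ -1.1224e-7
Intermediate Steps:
a(R, V) = V + 175*R*V (a(R, V) = 175*R*V + V = V + 175*R*V)
q(c) = -5 + c² (q(c) = c² - 5 = -5 + c²)
1/((-12 - 77*q(4)) + a(-178, 286)) = 1/((-12 - 77*(-5 + 4²)) + 286*(1 + 175*(-178))) = 1/((-12 - 77*(-5 + 16)) + 286*(1 - 31150)) = 1/((-12 - 77*11) + 286*(-31149)) = 1/((-12 - 847) - 8908614) = 1/(-859 - 8908614) = 1/(-8909473) = -1/8909473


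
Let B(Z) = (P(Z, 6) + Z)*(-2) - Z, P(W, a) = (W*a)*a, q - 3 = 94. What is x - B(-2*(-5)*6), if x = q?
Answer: 4597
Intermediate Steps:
q = 97 (q = 3 + 94 = 97)
P(W, a) = W*a²
B(Z) = -75*Z (B(Z) = (Z*6² + Z)*(-2) - Z = (Z*36 + Z)*(-2) - Z = (36*Z + Z)*(-2) - Z = (37*Z)*(-2) - Z = -74*Z - Z = -75*Z)
x = 97
x - B(-2*(-5)*6) = 97 - (-75)*-2*(-5)*6 = 97 - (-75)*10*6 = 97 - (-75)*60 = 97 - 1*(-4500) = 97 + 4500 = 4597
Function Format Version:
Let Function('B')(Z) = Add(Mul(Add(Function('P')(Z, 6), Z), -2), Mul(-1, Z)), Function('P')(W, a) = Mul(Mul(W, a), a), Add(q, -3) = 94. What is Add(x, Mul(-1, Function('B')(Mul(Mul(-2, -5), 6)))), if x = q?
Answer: 4597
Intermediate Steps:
q = 97 (q = Add(3, 94) = 97)
Function('P')(W, a) = Mul(W, Pow(a, 2))
Function('B')(Z) = Mul(-75, Z) (Function('B')(Z) = Add(Mul(Add(Mul(Z, Pow(6, 2)), Z), -2), Mul(-1, Z)) = Add(Mul(Add(Mul(Z, 36), Z), -2), Mul(-1, Z)) = Add(Mul(Add(Mul(36, Z), Z), -2), Mul(-1, Z)) = Add(Mul(Mul(37, Z), -2), Mul(-1, Z)) = Add(Mul(-74, Z), Mul(-1, Z)) = Mul(-75, Z))
x = 97
Add(x, Mul(-1, Function('B')(Mul(Mul(-2, -5), 6)))) = Add(97, Mul(-1, Mul(-75, Mul(Mul(-2, -5), 6)))) = Add(97, Mul(-1, Mul(-75, Mul(10, 6)))) = Add(97, Mul(-1, Mul(-75, 60))) = Add(97, Mul(-1, -4500)) = Add(97, 4500) = 4597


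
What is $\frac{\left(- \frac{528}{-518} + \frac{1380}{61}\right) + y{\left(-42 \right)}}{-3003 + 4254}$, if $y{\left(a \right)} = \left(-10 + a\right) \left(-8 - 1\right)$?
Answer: $\frac{2589152}{6588183} \approx 0.393$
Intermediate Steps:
$y{\left(a \right)} = 90 - 9 a$ ($y{\left(a \right)} = \left(-10 + a\right) \left(-9\right) = 90 - 9 a$)
$\frac{\left(- \frac{528}{-518} + \frac{1380}{61}\right) + y{\left(-42 \right)}}{-3003 + 4254} = \frac{\left(- \frac{528}{-518} + \frac{1380}{61}\right) + \left(90 - -378\right)}{-3003 + 4254} = \frac{\left(\left(-528\right) \left(- \frac{1}{518}\right) + 1380 \cdot \frac{1}{61}\right) + \left(90 + 378\right)}{1251} = \left(\left(\frac{264}{259} + \frac{1380}{61}\right) + 468\right) \frac{1}{1251} = \left(\frac{373524}{15799} + 468\right) \frac{1}{1251} = \frac{7767456}{15799} \cdot \frac{1}{1251} = \frac{2589152}{6588183}$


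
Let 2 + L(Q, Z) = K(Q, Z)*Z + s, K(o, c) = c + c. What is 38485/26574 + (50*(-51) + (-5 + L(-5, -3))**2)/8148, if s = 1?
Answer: 241898/209811 ≈ 1.1529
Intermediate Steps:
K(o, c) = 2*c
L(Q, Z) = -1 + 2*Z**2 (L(Q, Z) = -2 + ((2*Z)*Z + 1) = -2 + (2*Z**2 + 1) = -2 + (1 + 2*Z**2) = -1 + 2*Z**2)
38485/26574 + (50*(-51) + (-5 + L(-5, -3))**2)/8148 = 38485/26574 + (50*(-51) + (-5 + (-1 + 2*(-3)**2))**2)/8148 = 38485*(1/26574) + (-2550 + (-5 + (-1 + 2*9))**2)*(1/8148) = 895/618 + (-2550 + (-5 + (-1 + 18))**2)*(1/8148) = 895/618 + (-2550 + (-5 + 17)**2)*(1/8148) = 895/618 + (-2550 + 12**2)*(1/8148) = 895/618 + (-2550 + 144)*(1/8148) = 895/618 - 2406*1/8148 = 895/618 - 401/1358 = 241898/209811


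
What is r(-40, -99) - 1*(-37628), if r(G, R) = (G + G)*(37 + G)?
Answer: 37868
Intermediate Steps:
r(G, R) = 2*G*(37 + G) (r(G, R) = (2*G)*(37 + G) = 2*G*(37 + G))
r(-40, -99) - 1*(-37628) = 2*(-40)*(37 - 40) - 1*(-37628) = 2*(-40)*(-3) + 37628 = 240 + 37628 = 37868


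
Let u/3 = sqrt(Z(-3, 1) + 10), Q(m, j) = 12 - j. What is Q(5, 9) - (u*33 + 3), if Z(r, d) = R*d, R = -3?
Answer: -99*sqrt(7) ≈ -261.93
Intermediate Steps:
Z(r, d) = -3*d
u = 3*sqrt(7) (u = 3*sqrt(-3*1 + 10) = 3*sqrt(-3 + 10) = 3*sqrt(7) ≈ 7.9373)
Q(5, 9) - (u*33 + 3) = (12 - 1*9) - ((3*sqrt(7))*33 + 3) = (12 - 9) - (99*sqrt(7) + 3) = 3 - (3 + 99*sqrt(7)) = 3 + (-3 - 99*sqrt(7)) = -99*sqrt(7)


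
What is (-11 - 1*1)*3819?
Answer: -45828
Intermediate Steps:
(-11 - 1*1)*3819 = (-11 - 1)*3819 = -12*3819 = -45828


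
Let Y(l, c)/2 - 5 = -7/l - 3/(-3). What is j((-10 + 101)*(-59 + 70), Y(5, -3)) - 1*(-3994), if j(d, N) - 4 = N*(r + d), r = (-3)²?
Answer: 13290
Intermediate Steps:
r = 9
Y(l, c) = 12 - 14/l (Y(l, c) = 10 + 2*(-7/l - 3/(-3)) = 10 + 2*(-7/l - 3*(-⅓)) = 10 + 2*(-7/l + 1) = 10 + 2*(1 - 7/l) = 10 + (2 - 14/l) = 12 - 14/l)
j(d, N) = 4 + N*(9 + d)
j((-10 + 101)*(-59 + 70), Y(5, -3)) - 1*(-3994) = (4 + 9*(12 - 14/5) + (12 - 14/5)*((-10 + 101)*(-59 + 70))) - 1*(-3994) = (4 + 9*(12 - 14*⅕) + (12 - 14*⅕)*(91*11)) + 3994 = (4 + 9*(12 - 14/5) + (12 - 14/5)*1001) + 3994 = (4 + 9*(46/5) + (46/5)*1001) + 3994 = (4 + 414/5 + 46046/5) + 3994 = 9296 + 3994 = 13290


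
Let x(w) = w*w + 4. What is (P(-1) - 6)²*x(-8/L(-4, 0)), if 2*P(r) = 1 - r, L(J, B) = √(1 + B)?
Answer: 1700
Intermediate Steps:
P(r) = ½ - r/2 (P(r) = (1 - r)/2 = ½ - r/2)
x(w) = 4 + w² (x(w) = w² + 4 = 4 + w²)
(P(-1) - 6)²*x(-8/L(-4, 0)) = ((½ - ½*(-1)) - 6)²*(4 + (-8/√(1 + 0))²) = ((½ + ½) - 6)²*(4 + (-8/(√1))²) = (1 - 6)²*(4 + (-8/1)²) = (-5)²*(4 + (-8*1)²) = 25*(4 + (-8)²) = 25*(4 + 64) = 25*68 = 1700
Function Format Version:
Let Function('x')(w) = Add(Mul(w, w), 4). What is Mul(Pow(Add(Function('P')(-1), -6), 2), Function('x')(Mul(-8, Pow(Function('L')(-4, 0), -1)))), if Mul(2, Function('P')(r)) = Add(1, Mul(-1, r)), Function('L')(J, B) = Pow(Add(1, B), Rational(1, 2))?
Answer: 1700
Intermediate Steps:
Function('P')(r) = Add(Rational(1, 2), Mul(Rational(-1, 2), r)) (Function('P')(r) = Mul(Rational(1, 2), Add(1, Mul(-1, r))) = Add(Rational(1, 2), Mul(Rational(-1, 2), r)))
Function('x')(w) = Add(4, Pow(w, 2)) (Function('x')(w) = Add(Pow(w, 2), 4) = Add(4, Pow(w, 2)))
Mul(Pow(Add(Function('P')(-1), -6), 2), Function('x')(Mul(-8, Pow(Function('L')(-4, 0), -1)))) = Mul(Pow(Add(Add(Rational(1, 2), Mul(Rational(-1, 2), -1)), -6), 2), Add(4, Pow(Mul(-8, Pow(Pow(Add(1, 0), Rational(1, 2)), -1)), 2))) = Mul(Pow(Add(Add(Rational(1, 2), Rational(1, 2)), -6), 2), Add(4, Pow(Mul(-8, Pow(Pow(1, Rational(1, 2)), -1)), 2))) = Mul(Pow(Add(1, -6), 2), Add(4, Pow(Mul(-8, Pow(1, -1)), 2))) = Mul(Pow(-5, 2), Add(4, Pow(Mul(-8, 1), 2))) = Mul(25, Add(4, Pow(-8, 2))) = Mul(25, Add(4, 64)) = Mul(25, 68) = 1700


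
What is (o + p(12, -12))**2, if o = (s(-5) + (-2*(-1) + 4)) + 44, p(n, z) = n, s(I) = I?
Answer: 3249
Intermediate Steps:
o = 45 (o = (-5 + (-2*(-1) + 4)) + 44 = (-5 + (2 + 4)) + 44 = (-5 + 6) + 44 = 1 + 44 = 45)
(o + p(12, -12))**2 = (45 + 12)**2 = 57**2 = 3249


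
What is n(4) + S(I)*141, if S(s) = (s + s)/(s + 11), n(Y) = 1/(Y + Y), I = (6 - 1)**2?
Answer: 4703/24 ≈ 195.96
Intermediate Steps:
I = 25 (I = 5**2 = 25)
n(Y) = 1/(2*Y)
S(s) = 2*s/(11 + s) (S(s) = (2*s)/(11 + s) = 2*s/(11 + s))
n(4) + S(I)*141 = (1/2)/4 + (2*25/(11 + 25))*141 = (1/2)*(1/4) + (2*25/36)*141 = 1/8 + (2*25*(1/36))*141 = 1/8 + (25/18)*141 = 1/8 + 1175/6 = 4703/24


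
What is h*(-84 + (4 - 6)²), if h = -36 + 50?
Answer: -1120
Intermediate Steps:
h = 14
h*(-84 + (4 - 6)²) = 14*(-84 + (4 - 6)²) = 14*(-84 + (-2)²) = 14*(-84 + 4) = 14*(-80) = -1120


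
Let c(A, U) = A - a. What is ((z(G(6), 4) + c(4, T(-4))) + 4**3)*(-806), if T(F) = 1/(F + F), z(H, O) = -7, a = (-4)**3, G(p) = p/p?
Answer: -100750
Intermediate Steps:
G(p) = 1
a = -64
T(F) = 1/(2*F)
c(A, U) = 64 + A (c(A, U) = A - 1*(-64) = A + 64 = 64 + A)
((z(G(6), 4) + c(4, T(-4))) + 4**3)*(-806) = ((-7 + (64 + 4)) + 4**3)*(-806) = ((-7 + 68) + 64)*(-806) = (61 + 64)*(-806) = 125*(-806) = -100750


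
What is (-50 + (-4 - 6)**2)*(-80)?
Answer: -4000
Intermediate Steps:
(-50 + (-4 - 6)**2)*(-80) = (-50 + (-10)**2)*(-80) = (-50 + 100)*(-80) = 50*(-80) = -4000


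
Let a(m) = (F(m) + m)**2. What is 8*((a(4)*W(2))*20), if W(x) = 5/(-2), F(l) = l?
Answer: -25600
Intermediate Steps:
W(x) = -5/2 (W(x) = 5*(-1/2) = -5/2)
a(m) = 4*m**2 (a(m) = (m + m)**2 = (2*m)**2 = 4*m**2)
8*((a(4)*W(2))*20) = 8*(((4*4**2)*(-5/2))*20) = 8*(((4*16)*(-5/2))*20) = 8*((64*(-5/2))*20) = 8*(-160*20) = 8*(-3200) = -25600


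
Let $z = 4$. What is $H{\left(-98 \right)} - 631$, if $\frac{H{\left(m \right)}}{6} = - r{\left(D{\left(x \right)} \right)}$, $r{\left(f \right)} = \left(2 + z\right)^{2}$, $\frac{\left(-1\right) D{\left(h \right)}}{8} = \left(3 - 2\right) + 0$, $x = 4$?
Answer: $-847$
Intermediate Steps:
$D{\left(h \right)} = -8$ ($D{\left(h \right)} = - 8 \left(\left(3 - 2\right) + 0\right) = - 8 \left(1 + 0\right) = \left(-8\right) 1 = -8$)
$r{\left(f \right)} = 36$ ($r{\left(f \right)} = \left(2 + 4\right)^{2} = 6^{2} = 36$)
$H{\left(m \right)} = -216$ ($H{\left(m \right)} = 6 \left(\left(-1\right) 36\right) = 6 \left(-36\right) = -216$)
$H{\left(-98 \right)} - 631 = -216 - 631 = -847$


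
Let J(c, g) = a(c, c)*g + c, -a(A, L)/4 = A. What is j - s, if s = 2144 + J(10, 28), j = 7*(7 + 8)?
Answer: -929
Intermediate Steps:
a(A, L) = -4*A
J(c, g) = c - 4*c*g (J(c, g) = (-4*c)*g + c = -4*c*g + c = c - 4*c*g)
j = 105 (j = 7*15 = 105)
s = 1034 (s = 2144 + 10*(1 - 4*28) = 2144 + 10*(1 - 112) = 2144 + 10*(-111) = 2144 - 1110 = 1034)
j - s = 105 - 1*1034 = 105 - 1034 = -929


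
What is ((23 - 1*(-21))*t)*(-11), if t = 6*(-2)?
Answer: 5808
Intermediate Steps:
t = -12
((23 - 1*(-21))*t)*(-11) = ((23 - 1*(-21))*(-12))*(-11) = ((23 + 21)*(-12))*(-11) = (44*(-12))*(-11) = -528*(-11) = 5808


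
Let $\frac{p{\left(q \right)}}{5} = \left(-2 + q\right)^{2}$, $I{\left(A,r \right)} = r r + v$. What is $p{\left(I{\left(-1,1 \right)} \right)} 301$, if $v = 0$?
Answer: $1505$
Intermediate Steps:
$I{\left(A,r \right)} = r^{2}$ ($I{\left(A,r \right)} = r r + 0 = r^{2} + 0 = r^{2}$)
$p{\left(q \right)} = 5 \left(-2 + q\right)^{2}$
$p{\left(I{\left(-1,1 \right)} \right)} 301 = 5 \left(-2 + 1^{2}\right)^{2} \cdot 301 = 5 \left(-2 + 1\right)^{2} \cdot 301 = 5 \left(-1\right)^{2} \cdot 301 = 5 \cdot 1 \cdot 301 = 5 \cdot 301 = 1505$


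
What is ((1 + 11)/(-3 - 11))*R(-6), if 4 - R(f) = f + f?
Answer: -96/7 ≈ -13.714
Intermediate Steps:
R(f) = 4 - 2*f (R(f) = 4 - (f + f) = 4 - 2*f)
((1 + 11)/(-3 - 11))*R(-6) = ((1 + 11)/(-3 - 11))*(4 - 2*(-6)) = (12/(-14))*(4 + 12) = (12*(-1/14))*16 = -6/7*16 = -96/7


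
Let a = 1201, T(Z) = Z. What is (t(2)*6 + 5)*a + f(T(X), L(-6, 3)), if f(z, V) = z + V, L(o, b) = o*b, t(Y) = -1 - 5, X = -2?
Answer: -37251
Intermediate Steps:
t(Y) = -6
L(o, b) = b*o
f(z, V) = V + z
(t(2)*6 + 5)*a + f(T(X), L(-6, 3)) = (-6*6 + 5)*1201 + (3*(-6) - 2) = (-36 + 5)*1201 + (-18 - 2) = -31*1201 - 20 = -37231 - 20 = -37251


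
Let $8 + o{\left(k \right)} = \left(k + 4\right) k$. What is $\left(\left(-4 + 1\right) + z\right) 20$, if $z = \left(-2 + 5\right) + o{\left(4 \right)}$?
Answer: $480$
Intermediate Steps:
$o{\left(k \right)} = -8 + k \left(4 + k\right)$ ($o{\left(k \right)} = -8 + \left(k + 4\right) k = -8 + \left(4 + k\right) k = -8 + k \left(4 + k\right)$)
$z = 27$ ($z = \left(-2 + 5\right) + \left(-8 + 4^{2} + 4 \cdot 4\right) = 3 + \left(-8 + 16 + 16\right) = 3 + 24 = 27$)
$\left(\left(-4 + 1\right) + z\right) 20 = \left(\left(-4 + 1\right) + 27\right) 20 = \left(-3 + 27\right) 20 = 24 \cdot 20 = 480$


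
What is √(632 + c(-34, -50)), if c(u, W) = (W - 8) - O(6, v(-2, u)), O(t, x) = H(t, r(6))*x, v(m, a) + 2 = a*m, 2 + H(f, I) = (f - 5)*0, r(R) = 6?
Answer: √706 ≈ 26.571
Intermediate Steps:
H(f, I) = -2 (H(f, I) = -2 + (f - 5)*0 = -2 + (-5 + f)*0 = -2 + 0 = -2)
v(m, a) = -2 + a*m
O(t, x) = -2*x
c(u, W) = -12 + W - 4*u (c(u, W) = (W - 8) - (-2)*(-2 + u*(-2)) = (-8 + W) - (-2)*(-2 - 2*u) = (-8 + W) - (4 + 4*u) = (-8 + W) + (-4 - 4*u) = -12 + W - 4*u)
√(632 + c(-34, -50)) = √(632 + (-12 - 50 - 4*(-34))) = √(632 + (-12 - 50 + 136)) = √(632 + 74) = √706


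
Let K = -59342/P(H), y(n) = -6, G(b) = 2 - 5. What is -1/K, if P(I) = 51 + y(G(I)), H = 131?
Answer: 45/59342 ≈ 0.00075832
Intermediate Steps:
G(b) = -3
P(I) = 45 (P(I) = 51 - 6 = 45)
K = -59342/45 ≈ -1318.7
-1/K = -1/(-59342/45) = -1*(-45/59342) = 45/59342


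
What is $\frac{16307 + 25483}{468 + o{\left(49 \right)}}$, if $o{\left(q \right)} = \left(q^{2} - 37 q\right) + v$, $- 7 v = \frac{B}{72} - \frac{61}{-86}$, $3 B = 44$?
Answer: $\frac{169813665}{4290526} \approx 39.579$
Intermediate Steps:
$B = \frac{44}{3}$ ($B = \frac{1}{3} \cdot 44 = \frac{44}{3} \approx 14.667$)
$v = - \frac{1060}{8127}$ ($v = - \frac{\frac{44}{3 \cdot 72} - \frac{61}{-86}}{7} = - \frac{\frac{44}{3} \cdot \frac{1}{72} - - \frac{61}{86}}{7} = - \frac{\frac{11}{54} + \frac{61}{86}}{7} = \left(- \frac{1}{7}\right) \frac{1060}{1161} = - \frac{1060}{8127} \approx -0.13043$)
$o{\left(q \right)} = - \frac{1060}{8127} + q^{2} - 37 q$ ($o{\left(q \right)} = \left(q^{2} - 37 q\right) - \frac{1060}{8127} = - \frac{1060}{8127} + q^{2} - 37 q$)
$\frac{16307 + 25483}{468 + o{\left(49 \right)}} = \frac{16307 + 25483}{468 - \left(\frac{14735311}{8127} - 2401\right)} = \frac{41790}{468 - - \frac{4777616}{8127}} = \frac{41790}{468 + \frac{4777616}{8127}} = \frac{41790}{\frac{8581052}{8127}} = 41790 \cdot \frac{8127}{8581052} = \frac{169813665}{4290526}$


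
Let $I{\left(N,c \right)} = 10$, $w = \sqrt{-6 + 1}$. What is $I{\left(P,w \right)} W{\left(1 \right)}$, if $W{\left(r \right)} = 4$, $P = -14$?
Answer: $40$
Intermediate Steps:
$w = i \sqrt{5}$ ($w = \sqrt{-5} = i \sqrt{5} \approx 2.2361 i$)
$I{\left(P,w \right)} W{\left(1 \right)} = 10 \cdot 4 = 40$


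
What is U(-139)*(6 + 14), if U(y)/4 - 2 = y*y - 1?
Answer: 1545760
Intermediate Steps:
U(y) = 4 + 4*y² (U(y) = 8 + 4*(y*y - 1) = 8 + 4*(y² - 1) = 8 + 4*(-1 + y²) = 8 + (-4 + 4*y²) = 4 + 4*y²)
U(-139)*(6 + 14) = (4 + 4*(-139)²)*(6 + 14) = (4 + 4*19321)*20 = (4 + 77284)*20 = 77288*20 = 1545760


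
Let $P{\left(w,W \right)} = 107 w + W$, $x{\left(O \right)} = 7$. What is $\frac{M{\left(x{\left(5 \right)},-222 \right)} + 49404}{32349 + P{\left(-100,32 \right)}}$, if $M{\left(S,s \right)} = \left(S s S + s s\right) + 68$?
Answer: $\frac{87878}{21681} \approx 4.0532$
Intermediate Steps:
$P{\left(w,W \right)} = W + 107 w$
$M{\left(S,s \right)} = 68 + s^{2} + s S^{2}$ ($M{\left(S,s \right)} = \left(s S^{2} + s^{2}\right) + 68 = \left(s^{2} + s S^{2}\right) + 68 = 68 + s^{2} + s S^{2}$)
$\frac{M{\left(x{\left(5 \right)},-222 \right)} + 49404}{32349 + P{\left(-100,32 \right)}} = \frac{\left(68 + \left(-222\right)^{2} - 222 \cdot 7^{2}\right) + 49404}{32349 + \left(32 + 107 \left(-100\right)\right)} = \frac{\left(68 + 49284 - 10878\right) + 49404}{32349 + \left(32 - 10700\right)} = \frac{\left(68 + 49284 - 10878\right) + 49404}{32349 - 10668} = \frac{38474 + 49404}{21681} = 87878 \cdot \frac{1}{21681} = \frac{87878}{21681}$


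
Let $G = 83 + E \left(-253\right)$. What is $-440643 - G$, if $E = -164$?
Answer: $-482218$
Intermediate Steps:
$G = 41575$ ($G = 83 - -41492 = 83 + 41492 = 41575$)
$-440643 - G = -440643 - 41575 = -482218$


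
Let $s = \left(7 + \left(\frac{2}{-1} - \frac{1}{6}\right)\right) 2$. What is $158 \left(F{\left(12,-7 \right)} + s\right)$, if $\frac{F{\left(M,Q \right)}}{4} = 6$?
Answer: $\frac{15958}{3} \approx 5319.3$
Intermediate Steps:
$F{\left(M,Q \right)} = 24$ ($F{\left(M,Q \right)} = 4 \cdot 6 = 24$)
$s = \frac{29}{3}$ ($s = \left(7 + \left(2 \left(-1\right) - \frac{1}{6}\right)\right) 2 = \left(7 - \frac{13}{6}\right) 2 = \frac{29}{6} \cdot 2 = \frac{29}{3} \approx 9.6667$)
$158 \left(F{\left(12,-7 \right)} + s\right) = 158 \left(24 + \frac{29}{3}\right) = 158 \cdot \frac{101}{3} = \frac{15958}{3}$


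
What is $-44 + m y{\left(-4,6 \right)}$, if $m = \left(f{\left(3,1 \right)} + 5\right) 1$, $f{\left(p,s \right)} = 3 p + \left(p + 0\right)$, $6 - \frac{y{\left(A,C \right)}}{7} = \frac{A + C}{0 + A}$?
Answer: $\frac{1459}{2} \approx 729.5$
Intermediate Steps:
$y{\left(A,C \right)} = 42 - \frac{7 \left(A + C\right)}{A}$ ($y{\left(A,C \right)} = 42 - 7 \frac{A + C}{0 + A} = 42 - 7 \frac{A + C}{A} = 42 - \frac{7 \left(A + C\right)}{A}$)
$f{\left(p,s \right)} = 4 p$ ($f{\left(p,s \right)} = 3 p + p = 4 p$)
$m = 17$ ($m = \left(4 \cdot 3 + 5\right) 1 = \left(12 + 5\right) 1 = 17 \cdot 1 = 17$)
$-44 + m y{\left(-4,6 \right)} = -44 + 17 \left(35 - \frac{42}{-4}\right) = -44 + 17 \left(35 - 42 \left(- \frac{1}{4}\right)\right) = -44 + 17 \left(35 + \frac{21}{2}\right) = -44 + 17 \cdot \frac{91}{2} = -44 + \frac{1547}{2} = \frac{1459}{2}$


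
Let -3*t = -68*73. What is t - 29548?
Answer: -83680/3 ≈ -27893.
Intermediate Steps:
t = 4964/3 (t = -(-68)*73/3 = -⅓*(-4964) = 4964/3 ≈ 1654.7)
t - 29548 = 4964/3 - 29548 = -83680/3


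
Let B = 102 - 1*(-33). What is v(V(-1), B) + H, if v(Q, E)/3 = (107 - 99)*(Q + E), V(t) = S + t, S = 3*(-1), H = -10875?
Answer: -7731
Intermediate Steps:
S = -3
B = 135 (B = 102 + 33 = 135)
V(t) = -3 + t
v(Q, E) = 24*E + 24*Q (v(Q, E) = 3*((107 - 99)*(Q + E)) = 3*(8*(E + Q)) = 3*(8*E + 8*Q) = 24*E + 24*Q)
v(V(-1), B) + H = (24*135 + 24*(-3 - 1)) - 10875 = (3240 + 24*(-4)) - 10875 = (3240 - 96) - 10875 = 3144 - 10875 = -7731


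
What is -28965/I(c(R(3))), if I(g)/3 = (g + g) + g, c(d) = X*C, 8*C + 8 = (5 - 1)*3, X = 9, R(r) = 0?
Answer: -19310/27 ≈ -715.19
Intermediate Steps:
C = ½ (C = -1 + ((5 - 1)*3)/8 = -1 + (4*3)/8 = -1 + (⅛)*12 = -1 + 3/2 = ½ ≈ 0.50000)
c(d) = 9/2 (c(d) = 9*(½) = 9/2)
I(g) = 9*g (I(g) = 3*((g + g) + g) = 3*(2*g + g) = 3*(3*g) = 9*g)
-28965/I(c(R(3))) = -28965/(9*(9/2)) = -28965/81/2 = -28965*2/81 = -19310/27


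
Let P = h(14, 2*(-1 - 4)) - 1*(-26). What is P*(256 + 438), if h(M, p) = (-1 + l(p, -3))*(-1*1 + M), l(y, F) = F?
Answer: -18044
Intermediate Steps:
h(M, p) = 4 - 4*M (h(M, p) = (-1 - 3)*(-1*1 + M) = -4*(-1 + M) = 4 - 4*M)
P = -26 (P = (4 - 4*14) - 1*(-26) = (4 - 56) + 26 = -52 + 26 = -26)
P*(256 + 438) = -26*(256 + 438) = -26*694 = -18044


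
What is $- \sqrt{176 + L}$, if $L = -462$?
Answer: $- i \sqrt{286} \approx - 16.912 i$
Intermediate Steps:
$- \sqrt{176 + L} = - \sqrt{176 - 462} = - \sqrt{-286} = - i \sqrt{286}$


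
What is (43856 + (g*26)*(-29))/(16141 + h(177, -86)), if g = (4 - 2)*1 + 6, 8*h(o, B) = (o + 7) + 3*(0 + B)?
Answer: 50432/21509 ≈ 2.3447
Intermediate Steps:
h(o, B) = 7/8 + o/8 + 3*B/8 (h(o, B) = ((o + 7) + 3*(0 + B))/8 = ((7 + o) + 3*B)/8 = (7 + o + 3*B)/8 = 7/8 + o/8 + 3*B/8)
g = 8 (g = 2*1 + 6 = 2 + 6 = 8)
(43856 + (g*26)*(-29))/(16141 + h(177, -86)) = (43856 + (8*26)*(-29))/(16141 + (7/8 + (⅛)*177 + (3/8)*(-86))) = (43856 + 208*(-29))/(16141 + (7/8 + 177/8 - 129/4)) = (43856 - 6032)/(16141 - 37/4) = 37824/(64527/4) = 37824*(4/64527) = 50432/21509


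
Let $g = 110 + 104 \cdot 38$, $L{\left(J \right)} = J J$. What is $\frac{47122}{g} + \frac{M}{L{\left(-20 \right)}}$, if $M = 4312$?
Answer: $\frac{2272759}{101550} \approx 22.381$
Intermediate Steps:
$L{\left(J \right)} = J^{2}$
$g = 4062$ ($g = 110 + 3952 = 4062$)
$\frac{47122}{g} + \frac{M}{L{\left(-20 \right)}} = \frac{47122}{4062} + \frac{4312}{\left(-20\right)^{2}} = 47122 \cdot \frac{1}{4062} + \frac{4312}{400} = \frac{23561}{2031} + 4312 \cdot \frac{1}{400} = \frac{23561}{2031} + \frac{539}{50} = \frac{2272759}{101550}$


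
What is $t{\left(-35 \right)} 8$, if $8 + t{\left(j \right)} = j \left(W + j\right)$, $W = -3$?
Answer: $10576$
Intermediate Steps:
$t{\left(j \right)} = -8 + j \left(-3 + j\right)$
$t{\left(-35 \right)} 8 = \left(-8 + \left(-35\right)^{2} - -105\right) 8 = \left(-8 + 1225 + 105\right) 8 = 1322 \cdot 8 = 10576$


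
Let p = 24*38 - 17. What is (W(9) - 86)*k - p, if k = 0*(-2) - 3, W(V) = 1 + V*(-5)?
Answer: -505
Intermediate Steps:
W(V) = 1 - 5*V
p = 895 (p = 912 - 17 = 895)
k = -3 (k = 0 - 3 = -3)
(W(9) - 86)*k - p = ((1 - 5*9) - 86)*(-3) - 1*895 = ((1 - 45) - 86)*(-3) - 895 = (-44 - 86)*(-3) - 895 = -130*(-3) - 895 = 390 - 895 = -505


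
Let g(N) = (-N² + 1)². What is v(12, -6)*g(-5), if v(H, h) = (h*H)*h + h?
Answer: 245376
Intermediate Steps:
v(H, h) = h + H*h² (v(H, h) = (H*h)*h + h = H*h² + h = h + H*h²)
g(N) = (1 - N²)²
v(12, -6)*g(-5) = (-6*(1 + 12*(-6)))*(-1 + (-5)²)² = (-6*(1 - 72))*(-1 + 25)² = -6*(-71)*24² = 426*576 = 245376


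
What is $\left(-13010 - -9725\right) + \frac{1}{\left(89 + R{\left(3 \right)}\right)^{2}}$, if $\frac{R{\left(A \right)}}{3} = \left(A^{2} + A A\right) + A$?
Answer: $- \frac{75896639}{23104} \approx -3285.0$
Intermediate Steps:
$R{\left(A \right)} = 3 A + 6 A^{2}$ ($R{\left(A \right)} = 3 \left(\left(A^{2} + A A\right) + A\right) = 3 \left(\left(A^{2} + A^{2}\right) + A\right) = 3 \left(2 A^{2} + A\right) = 3 \left(A + 2 A^{2}\right) = 3 A + 6 A^{2}$)
$\left(-13010 - -9725\right) + \frac{1}{\left(89 + R{\left(3 \right)}\right)^{2}} = \left(-13010 - -9725\right) + \frac{1}{\left(89 + 3 \cdot 3 \left(1 + 2 \cdot 3\right)\right)^{2}} = \left(-13010 + 9725\right) + \frac{1}{\left(89 + 3 \cdot 3 \left(1 + 6\right)\right)^{2}} = -3285 + \frac{1}{\left(89 + 3 \cdot 3 \cdot 7\right)^{2}} = -3285 + \frac{1}{\left(89 + 63\right)^{2}} = -3285 + \frac{1}{152^{2}} = -3285 + \frac{1}{23104} = - \frac{75896639}{23104}$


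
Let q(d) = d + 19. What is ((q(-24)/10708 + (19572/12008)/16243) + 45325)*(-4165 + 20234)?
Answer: 190143708098152463783/261068996044 ≈ 7.2833e+8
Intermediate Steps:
q(d) = 19 + d
((q(-24)/10708 + (19572/12008)/16243) + 45325)*(-4165 + 20234) = (((19 - 24)/10708 + (19572/12008)/16243) + 45325)*(-4165 + 20234) = ((-5*1/10708 + (19572*(1/12008))*(1/16243)) + 45325)*16069 = ((-5/10708 + (4893/3002)*(1/16243)) + 45325)*16069 = ((-5/10708 + 4893/48761486) + 45325)*16069 = (-95706593/261068996044 + 45325)*16069 = (11832952149987707/261068996044)*16069 = 190143708098152463783/261068996044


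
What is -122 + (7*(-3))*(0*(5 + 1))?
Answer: -122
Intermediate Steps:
-122 + (7*(-3))*(0*(5 + 1)) = -122 - 0*6 = -122 - 21*0 = -122 + 0 = -122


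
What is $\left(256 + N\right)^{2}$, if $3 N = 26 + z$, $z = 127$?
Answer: $94249$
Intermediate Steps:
$N = 51$ ($N = \frac{26 + 127}{3} = \frac{1}{3} \cdot 153 = 51$)
$\left(256 + N\right)^{2} = \left(256 + 51\right)^{2} = 307^{2} = 94249$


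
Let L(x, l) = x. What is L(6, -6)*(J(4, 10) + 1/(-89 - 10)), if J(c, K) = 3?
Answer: 592/33 ≈ 17.939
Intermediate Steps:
L(6, -6)*(J(4, 10) + 1/(-89 - 10)) = 6*(3 + 1/(-89 - 10)) = 6*(3 + 1/(-99)) = 6*(3 - 1/99) = 6*(296/99) = 592/33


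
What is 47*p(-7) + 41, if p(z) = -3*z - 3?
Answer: 887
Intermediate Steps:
p(z) = -3 - 3*z
47*p(-7) + 41 = 47*(-3 - 3*(-7)) + 41 = 47*(-3 + 21) + 41 = 47*18 + 41 = 846 + 41 = 887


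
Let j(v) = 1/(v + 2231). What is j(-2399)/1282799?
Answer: -1/215510232 ≈ -4.6401e-9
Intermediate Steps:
j(v) = 1/(2231 + v)
j(-2399)/1282799 = 1/((2231 - 2399)*1282799) = (1/1282799)/(-168) = -1/168*1/1282799 = -1/215510232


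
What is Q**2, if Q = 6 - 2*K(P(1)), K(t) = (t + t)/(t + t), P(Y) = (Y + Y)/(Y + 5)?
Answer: 16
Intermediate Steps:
P(Y) = 2*Y/(5 + Y) (P(Y) = (2*Y)/(5 + Y) = 2*Y/(5 + Y))
K(t) = 1 (K(t) = (2*t)/((2*t)) = (2*t)*(1/(2*t)) = 1)
Q = 4 (Q = 6 - 2*1 = 6 - 2 = 4)
Q**2 = 4**2 = 16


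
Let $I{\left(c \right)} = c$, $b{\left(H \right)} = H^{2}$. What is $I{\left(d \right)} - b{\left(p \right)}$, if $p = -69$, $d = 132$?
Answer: $-4629$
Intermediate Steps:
$I{\left(d \right)} - b{\left(p \right)} = 132 - \left(-69\right)^{2} = 132 - 4761 = -4629$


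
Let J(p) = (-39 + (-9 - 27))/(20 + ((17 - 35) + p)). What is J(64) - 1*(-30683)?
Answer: 675001/22 ≈ 30682.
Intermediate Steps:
J(p) = -75/(2 + p) (J(p) = (-39 - 36)/(20 + (-18 + p)) = -75/(2 + p))
J(64) - 1*(-30683) = -75/(2 + 64) - 1*(-30683) = -75/66 + 30683 = -75*1/66 + 30683 = -25/22 + 30683 = 675001/22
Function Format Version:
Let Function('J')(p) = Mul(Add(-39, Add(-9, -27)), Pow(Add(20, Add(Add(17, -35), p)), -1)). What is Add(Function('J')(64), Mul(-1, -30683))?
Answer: Rational(675001, 22) ≈ 30682.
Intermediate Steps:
Function('J')(p) = Mul(-75, Pow(Add(2, p), -1)) (Function('J')(p) = Mul(Add(-39, -36), Pow(Add(20, Add(-18, p)), -1)) = Mul(-75, Pow(Add(2, p), -1)))
Add(Function('J')(64), Mul(-1, -30683)) = Add(Mul(-75, Pow(Add(2, 64), -1)), Mul(-1, -30683)) = Add(Mul(-75, Pow(66, -1)), 30683) = Add(Mul(-75, Rational(1, 66)), 30683) = Add(Rational(-25, 22), 30683) = Rational(675001, 22)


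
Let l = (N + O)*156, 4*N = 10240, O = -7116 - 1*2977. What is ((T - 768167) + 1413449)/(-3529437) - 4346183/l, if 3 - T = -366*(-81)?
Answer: 4872037383133/1382536943892 ≈ 3.5240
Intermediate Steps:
T = -29643 (T = 3 - (-366)*(-81) = 3 - 1*29646 = 3 - 29646 = -29643)
O = -10093 (O = -7116 - 2977 = -10093)
N = 2560 (N = (1/4)*10240 = 2560)
l = -1175148 (l = (2560 - 10093)*156 = -7533*156 = -1175148)
((T - 768167) + 1413449)/(-3529437) - 4346183/l = ((-29643 - 768167) + 1413449)/(-3529437) - 4346183/(-1175148) = (-797810 + 1413449)*(-1/3529437) - 4346183*(-1/1175148) = 615639*(-1/3529437) + 4346183/1175148 = -205213/1176479 + 4346183/1175148 = 4872037383133/1382536943892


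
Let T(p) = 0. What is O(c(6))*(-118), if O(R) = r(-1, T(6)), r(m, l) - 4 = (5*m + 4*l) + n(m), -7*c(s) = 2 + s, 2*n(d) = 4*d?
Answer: 354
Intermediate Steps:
n(d) = 2*d (n(d) = (4*d)/2 = 2*d)
c(s) = -2/7 - s/7 (c(s) = -(2 + s)/7 = -2/7 - s/7)
r(m, l) = 4 + 4*l + 7*m (r(m, l) = 4 + ((5*m + 4*l) + 2*m) = 4 + ((4*l + 5*m) + 2*m) = 4 + (4*l + 7*m) = 4 + 4*l + 7*m)
O(R) = -3 (O(R) = 4 + 4*0 + 7*(-1) = 4 + 0 - 7 = -3)
O(c(6))*(-118) = -3*(-118) = 354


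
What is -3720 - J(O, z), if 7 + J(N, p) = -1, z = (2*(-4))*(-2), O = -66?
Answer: -3712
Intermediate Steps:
z = 16 (z = -8*(-2) = 16)
J(N, p) = -8 (J(N, p) = -7 - 1 = -8)
-3720 - J(O, z) = -3720 - 1*(-8) = -3720 + 8 = -3712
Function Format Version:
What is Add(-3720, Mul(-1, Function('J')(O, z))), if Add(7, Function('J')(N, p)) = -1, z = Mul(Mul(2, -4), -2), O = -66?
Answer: -3712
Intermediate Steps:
z = 16 (z = Mul(-8, -2) = 16)
Function('J')(N, p) = -8 (Function('J')(N, p) = Add(-7, -1) = -8)
Add(-3720, Mul(-1, Function('J')(O, z))) = Add(-3720, Mul(-1, -8)) = Add(-3720, 8) = -3712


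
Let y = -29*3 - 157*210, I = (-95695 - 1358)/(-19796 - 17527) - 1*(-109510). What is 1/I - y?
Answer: 4094398732938/123858751 ≈ 33057.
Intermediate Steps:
I = 123858751/1131 (I = -97053/(-37323) + 109510 = -97053*(-1/37323) + 109510 = 2941/1131 + 109510 = 123858751/1131 ≈ 1.0951e+5)
y = -33057 (y = -87 - 32970 = -33057)
1/I - y = 1/(123858751/1131) - 1*(-33057) = 1131/123858751 + 33057 = 4094398732938/123858751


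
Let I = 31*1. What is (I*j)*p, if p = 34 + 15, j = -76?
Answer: -115444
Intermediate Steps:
I = 31
p = 49
(I*j)*p = (31*(-76))*49 = -2356*49 = -115444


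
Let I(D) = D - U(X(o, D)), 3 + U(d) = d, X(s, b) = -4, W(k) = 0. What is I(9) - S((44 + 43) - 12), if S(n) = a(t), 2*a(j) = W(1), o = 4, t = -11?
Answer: 16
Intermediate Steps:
a(j) = 0 (a(j) = (1/2)*0 = 0)
S(n) = 0
U(d) = -3 + d
I(D) = 7 + D (I(D) = D - (-3 - 4) = D - 1*(-7) = D + 7 = 7 + D)
I(9) - S((44 + 43) - 12) = (7 + 9) - 1*0 = 16 + 0 = 16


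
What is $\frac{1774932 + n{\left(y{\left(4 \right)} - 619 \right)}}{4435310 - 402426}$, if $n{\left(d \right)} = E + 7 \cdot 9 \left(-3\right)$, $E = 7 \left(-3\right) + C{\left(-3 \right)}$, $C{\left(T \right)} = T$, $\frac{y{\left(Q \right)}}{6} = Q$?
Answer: $\frac{1774719}{4032884} \approx 0.44006$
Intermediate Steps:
$y{\left(Q \right)} = 6 Q$
$E = -24$ ($E = 7 \left(-3\right) - 3 = -21 - 3 = -24$)
$n{\left(d \right)} = -213$ ($n{\left(d \right)} = -24 + 7 \cdot 9 \left(-3\right) = -24 + 63 \left(-3\right) = -24 - 189 = -213$)
$\frac{1774932 + n{\left(y{\left(4 \right)} - 619 \right)}}{4435310 - 402426} = \frac{1774932 - 213}{4435310 - 402426} = \frac{1774719}{4032884}$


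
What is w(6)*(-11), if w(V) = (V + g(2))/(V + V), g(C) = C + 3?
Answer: -121/12 ≈ -10.083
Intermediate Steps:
g(C) = 3 + C
w(V) = (5 + V)/(2*V) (w(V) = (V + (3 + 2))/(V + V) = (V + 5)/((2*V)) = (5 + V)*(1/(2*V)) = (5 + V)/(2*V))
w(6)*(-11) = ((½)*(5 + 6)/6)*(-11) = ((½)*(⅙)*11)*(-11) = (11/12)*(-11) = -121/12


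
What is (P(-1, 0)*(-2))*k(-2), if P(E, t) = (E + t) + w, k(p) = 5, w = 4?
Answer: -30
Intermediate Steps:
P(E, t) = 4 + E + t (P(E, t) = (E + t) + 4 = 4 + E + t)
(P(-1, 0)*(-2))*k(-2) = ((4 - 1 + 0)*(-2))*5 = (3*(-2))*5 = -6*5 = -30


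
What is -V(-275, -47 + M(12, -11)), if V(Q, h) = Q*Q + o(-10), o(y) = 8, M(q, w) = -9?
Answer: -75633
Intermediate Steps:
V(Q, h) = 8 + Q**2 (V(Q, h) = Q*Q + 8 = Q**2 + 8 = 8 + Q**2)
-V(-275, -47 + M(12, -11)) = -(8 + (-275)**2) = -(8 + 75625) = -1*75633 = -75633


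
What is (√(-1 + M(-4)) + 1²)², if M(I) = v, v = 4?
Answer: (1 + √3)² ≈ 7.4641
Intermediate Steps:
M(I) = 4
(√(-1 + M(-4)) + 1²)² = (√(-1 + 4) + 1²)² = (√3 + 1)² = (1 + √3)²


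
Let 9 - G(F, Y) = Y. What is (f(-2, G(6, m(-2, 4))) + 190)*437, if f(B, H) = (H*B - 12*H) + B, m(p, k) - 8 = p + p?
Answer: 51566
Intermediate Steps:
m(p, k) = 8 + 2*p (m(p, k) = 8 + (p + p) = 8 + 2*p)
G(F, Y) = 9 - Y
f(B, H) = B - 12*H + B*H (f(B, H) = (B*H - 12*H) + B = (-12*H + B*H) + B = B - 12*H + B*H)
(f(-2, G(6, m(-2, 4))) + 190)*437 = ((-2 - 12*(9 - (8 + 2*(-2))) - 2*(9 - (8 + 2*(-2)))) + 190)*437 = ((-2 - 12*(9 - (8 - 4)) - 2*(9 - (8 - 4))) + 190)*437 = ((-2 - 12*(9 - 1*4) - 2*(9 - 1*4)) + 190)*437 = ((-2 - 12*(9 - 4) - 2*(9 - 4)) + 190)*437 = ((-2 - 12*5 - 2*5) + 190)*437 = ((-2 - 60 - 10) + 190)*437 = (-72 + 190)*437 = 118*437 = 51566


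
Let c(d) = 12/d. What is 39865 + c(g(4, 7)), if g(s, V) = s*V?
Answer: 279058/7 ≈ 39865.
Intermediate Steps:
g(s, V) = V*s
39865 + c(g(4, 7)) = 39865 + 12/((7*4)) = 39865 + 12/28 = 39865 + 12*(1/28) = 39865 + 3/7 = 279058/7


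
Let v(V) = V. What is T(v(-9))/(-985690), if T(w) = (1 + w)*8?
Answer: 32/492845 ≈ 6.4929e-5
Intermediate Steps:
T(w) = 8 + 8*w
T(v(-9))/(-985690) = (8 + 8*(-9))/(-985690) = (8 - 72)*(-1/985690) = -64*(-1/985690) = 32/492845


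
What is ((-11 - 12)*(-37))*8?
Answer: 6808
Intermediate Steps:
((-11 - 12)*(-37))*8 = -23*(-37)*8 = 851*8 = 6808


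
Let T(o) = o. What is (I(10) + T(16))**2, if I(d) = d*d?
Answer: 13456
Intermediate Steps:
I(d) = d**2
(I(10) + T(16))**2 = (10**2 + 16)**2 = (100 + 16)**2 = 116**2 = 13456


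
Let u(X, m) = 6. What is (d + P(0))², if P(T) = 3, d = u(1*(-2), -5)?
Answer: 81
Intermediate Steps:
d = 6
(d + P(0))² = (6 + 3)² = 9² = 81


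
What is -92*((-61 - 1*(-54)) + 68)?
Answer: -5612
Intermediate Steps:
-92*((-61 - 1*(-54)) + 68) = -92*((-61 + 54) + 68) = -92*(-7 + 68) = -92*61 = -5612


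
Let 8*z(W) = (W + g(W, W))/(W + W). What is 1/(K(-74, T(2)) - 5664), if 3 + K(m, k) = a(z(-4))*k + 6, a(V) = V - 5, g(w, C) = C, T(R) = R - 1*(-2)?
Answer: -2/11361 ≈ -0.00017604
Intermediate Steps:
T(R) = 2 + R (T(R) = R + 2 = 2 + R)
z(W) = ⅛ (z(W) = ((W + W)/(W + W))/8 = ((2*W)/((2*W)))/8 = ((2*W)*(1/(2*W)))/8 = (⅛)*1 = ⅛)
a(V) = -5 + V
K(m, k) = 3 - 39*k/8 (K(m, k) = -3 + ((-5 + ⅛)*k + 6) = -3 + (-39*k/8 + 6) = -3 + (6 - 39*k/8) = 3 - 39*k/8)
1/(K(-74, T(2)) - 5664) = 1/((3 - 39*(2 + 2)/8) - 5664) = 1/((3 - 39/8*4) - 5664) = 1/((3 - 39/2) - 5664) = 1/(-33/2 - 5664) = 1/(-11361/2) = -2/11361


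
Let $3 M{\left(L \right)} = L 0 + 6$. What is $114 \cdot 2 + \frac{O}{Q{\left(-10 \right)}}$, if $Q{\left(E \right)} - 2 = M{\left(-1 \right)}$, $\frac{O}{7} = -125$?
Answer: $\frac{37}{4} \approx 9.25$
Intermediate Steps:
$O = -875$ ($O = 7 \left(-125\right) = -875$)
$M{\left(L \right)} = 2$ ($M{\left(L \right)} = \frac{L 0 + 6}{3} = \frac{0 + 6}{3} = \frac{1}{3} \cdot 6 = 2$)
$Q{\left(E \right)} = 4$ ($Q{\left(E \right)} = 2 + 2 = 4$)
$114 \cdot 2 + \frac{O}{Q{\left(-10 \right)}} = 114 \cdot 2 - \frac{875}{4} = 228 - \frac{875}{4} = \frac{37}{4}$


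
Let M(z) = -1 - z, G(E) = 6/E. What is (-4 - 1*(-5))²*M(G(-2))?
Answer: 2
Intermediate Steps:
(-4 - 1*(-5))²*M(G(-2)) = (-4 - 1*(-5))²*(-1 - 6/(-2)) = (-4 + 5)²*(-1 - 6*(-1)/2) = 1²*(-1 - 1*(-3)) = 1*(-1 + 3) = 1*2 = 2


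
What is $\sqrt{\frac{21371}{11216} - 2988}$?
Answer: $\frac{i \sqrt{23477917937}}{2804} \approx 54.645 i$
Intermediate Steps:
$\sqrt{\frac{21371}{11216} - 2988} = \sqrt{- \frac{33492037}{11216}} = \frac{i \sqrt{23477917937}}{2804}$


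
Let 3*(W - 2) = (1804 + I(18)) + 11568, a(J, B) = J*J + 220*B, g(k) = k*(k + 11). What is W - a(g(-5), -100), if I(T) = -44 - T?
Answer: 76616/3 ≈ 25539.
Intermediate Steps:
g(k) = k*(11 + k)
a(J, B) = J² + 220*B
W = 13316/3 (W = 2 + ((1804 + (-44 - 1*18)) + 11568)/3 = 2 + ((1804 + (-44 - 18)) + 11568)/3 = 2 + ((1804 - 62) + 11568)/3 = 2 + (1742 + 11568)/3 = 2 + (⅓)*13310 = 2 + 13310/3 = 13316/3 ≈ 4438.7)
W - a(g(-5), -100) = 13316/3 - ((-5*(11 - 5))² + 220*(-100)) = 13316/3 - ((-5*6)² - 22000) = 13316/3 - ((-30)² - 22000) = 13316/3 - (900 - 22000) = 13316/3 - 1*(-21100) = 13316/3 + 21100 = 76616/3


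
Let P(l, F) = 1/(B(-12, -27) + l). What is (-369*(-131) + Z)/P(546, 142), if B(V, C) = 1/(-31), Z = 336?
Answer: 823824375/31 ≈ 2.6575e+7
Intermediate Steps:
B(V, C) = -1/31
P(l, F) = 1/(-1/31 + l)
(-369*(-131) + Z)/P(546, 142) = (-369*(-131) + 336)/((31/(-1 + 31*546))) = (48339 + 336)/((31/(-1 + 16926))) = 48675/((31/16925)) = 48675/((31*(1/16925))) = 48675/(31/16925) = 48675*(16925/31) = 823824375/31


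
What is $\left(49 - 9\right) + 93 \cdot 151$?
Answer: $14083$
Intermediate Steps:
$\left(49 - 9\right) + 93 \cdot 151 = 40 + 14043 = 14083$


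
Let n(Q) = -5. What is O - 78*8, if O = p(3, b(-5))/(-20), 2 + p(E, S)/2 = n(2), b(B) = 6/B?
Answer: -6233/10 ≈ -623.30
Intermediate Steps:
p(E, S) = -14 (p(E, S) = -4 + 2*(-5) = -4 - 10 = -14)
O = 7/10 (O = -14/(-20) = -14*(-1/20) = 7/10 ≈ 0.70000)
O - 78*8 = 7/10 - 78*8 = 7/10 - 624 = -6233/10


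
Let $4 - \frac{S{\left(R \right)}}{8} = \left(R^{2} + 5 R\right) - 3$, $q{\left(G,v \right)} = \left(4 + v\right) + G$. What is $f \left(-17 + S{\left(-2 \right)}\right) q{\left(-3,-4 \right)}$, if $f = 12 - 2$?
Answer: $-2610$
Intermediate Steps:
$q{\left(G,v \right)} = 4 + G + v$
$f = 10$
$S{\left(R \right)} = 56 - 40 R - 8 R^{2}$ ($S{\left(R \right)} = 32 - 8 \left(\left(R^{2} + 5 R\right) - 3\right) = 32 - 8 \left(-3 + R^{2} + 5 R\right) = 32 - \left(-24 + 8 R^{2} + 40 R\right) = 56 - 40 R - 8 R^{2}$)
$f \left(-17 + S{\left(-2 \right)}\right) q{\left(-3,-4 \right)} = 10 \left(-17 - \left(-136 + 32\right)\right) \left(4 - 3 - 4\right) = 10 \left(-17 + \left(56 + 80 - 32\right)\right) \left(-3\right) = 10 \left(-17 + 104\right) \left(-3\right) = 10 \cdot 87 \left(-3\right) = 870 \left(-3\right) = -2610$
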